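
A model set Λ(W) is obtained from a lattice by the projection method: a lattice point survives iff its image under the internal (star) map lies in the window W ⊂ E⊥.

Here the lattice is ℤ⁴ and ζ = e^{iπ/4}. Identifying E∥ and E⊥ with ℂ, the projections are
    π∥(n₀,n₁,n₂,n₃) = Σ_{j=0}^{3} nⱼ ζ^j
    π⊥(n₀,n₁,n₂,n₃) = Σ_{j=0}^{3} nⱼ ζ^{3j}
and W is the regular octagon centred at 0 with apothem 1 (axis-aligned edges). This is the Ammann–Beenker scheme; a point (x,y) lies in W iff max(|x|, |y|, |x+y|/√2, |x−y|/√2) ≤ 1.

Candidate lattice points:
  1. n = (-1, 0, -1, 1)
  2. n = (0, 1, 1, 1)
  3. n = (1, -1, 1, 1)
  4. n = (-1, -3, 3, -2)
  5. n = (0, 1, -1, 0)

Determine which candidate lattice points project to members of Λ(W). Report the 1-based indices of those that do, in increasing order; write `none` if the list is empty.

With ζ = e^{iπ/4} the internal vectors are ζ^0,ζ^3,ζ^6,ζ^9.
candidate 1: n = (-1, 0, -1, 1) → π⊥ ≈ (-0.292893, +1.707107); max(|x|,|y|,|x±y|/√2) = 1.707107 > 1 ⇒ ∉ W
candidate 2: n = (0, 1, 1, 1) → π⊥ ≈ (+0.000000, +0.414214); max(|x|,|y|,|x±y|/√2) = 0.414214 ≤ 1 ⇒ ∈ W
candidate 3: n = (1, -1, 1, 1) → π⊥ ≈ (+2.414214, -1.000000); max(|x|,|y|,|x±y|/√2) = 2.414214 > 1 ⇒ ∉ W
candidate 4: n = (-1, -3, 3, -2) → π⊥ ≈ (-0.292893, -6.535534); max(|x|,|y|,|x±y|/√2) = 6.535534 > 1 ⇒ ∉ W
candidate 5: n = (0, 1, -1, 0) → π⊥ ≈ (-0.707107, +1.707107); max(|x|,|y|,|x±y|/√2) = 1.707107 > 1 ⇒ ∉ W

2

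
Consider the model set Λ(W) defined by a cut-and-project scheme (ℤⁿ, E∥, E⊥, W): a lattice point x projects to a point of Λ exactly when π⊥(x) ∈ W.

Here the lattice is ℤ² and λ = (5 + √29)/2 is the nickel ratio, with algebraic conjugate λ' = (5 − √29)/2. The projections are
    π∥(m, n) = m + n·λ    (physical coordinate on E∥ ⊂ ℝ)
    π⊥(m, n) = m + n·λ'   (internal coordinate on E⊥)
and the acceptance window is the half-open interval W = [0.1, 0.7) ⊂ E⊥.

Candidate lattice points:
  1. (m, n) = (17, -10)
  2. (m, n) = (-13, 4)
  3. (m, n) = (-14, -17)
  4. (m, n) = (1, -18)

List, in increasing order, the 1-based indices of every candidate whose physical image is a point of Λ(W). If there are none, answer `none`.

none

Numerically λ ≈ 5.19258 and λ' = −1/λ ≈ -0.19258.
[1] lift (17,-10): star map gives 18.92582; window check 0.1 ≤ 18.92582 < 0.7 is false → out
[2] lift (-13,4): star map gives -13.77033; window check 0.1 ≤ -13.77033 < 0.7 is false → out
[3] lift (-14,-17): star map gives -10.72610; window check 0.1 ≤ -10.72610 < 0.7 is false → out
[4] lift (1,-18): star map gives 4.46648; window check 0.1 ≤ 4.46648 < 0.7 is false → out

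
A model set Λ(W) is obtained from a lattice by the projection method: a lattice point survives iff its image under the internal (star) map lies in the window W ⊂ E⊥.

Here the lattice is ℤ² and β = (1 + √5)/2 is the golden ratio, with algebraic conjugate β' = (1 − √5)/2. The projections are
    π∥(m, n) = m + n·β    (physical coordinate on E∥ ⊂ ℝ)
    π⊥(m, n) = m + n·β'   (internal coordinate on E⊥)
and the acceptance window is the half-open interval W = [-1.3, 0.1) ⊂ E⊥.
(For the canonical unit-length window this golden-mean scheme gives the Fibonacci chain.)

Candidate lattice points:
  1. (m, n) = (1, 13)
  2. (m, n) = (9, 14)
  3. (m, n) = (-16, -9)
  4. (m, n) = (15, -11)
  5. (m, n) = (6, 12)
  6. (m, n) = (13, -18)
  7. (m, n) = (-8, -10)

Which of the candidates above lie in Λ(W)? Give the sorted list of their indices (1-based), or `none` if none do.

Compute β' = (1−√5)/2 = -0.61803, so π⊥(m,n) = m -0.61803·n.
#1 (1,13): internal coord 1 + (13)·β' = -7.03444; -7.03444 ∉ [-1.3, 0.1) → out
#2 (9,14): internal coord 9 + (14)·β' = +0.34752; +0.34752 ∉ [-1.3, 0.1) → out
#3 (-16,-9): internal coord -16 + (-9)·β' = -10.43769; -10.43769 ∉ [-1.3, 0.1) → out
#4 (15,-11): internal coord 15 + (-11)·β' = +21.79837; +21.79837 ∉ [-1.3, 0.1) → out
#5 (6,12): internal coord 6 + (12)·β' = -1.41641; -1.41641 ∉ [-1.3, 0.1) → out
#6 (13,-18): internal coord 13 + (-18)·β' = +24.12461; +24.12461 ∉ [-1.3, 0.1) → out
#7 (-8,-10): internal coord -8 + (-10)·β' = -1.81966; -1.81966 ∉ [-1.3, 0.1) → out

none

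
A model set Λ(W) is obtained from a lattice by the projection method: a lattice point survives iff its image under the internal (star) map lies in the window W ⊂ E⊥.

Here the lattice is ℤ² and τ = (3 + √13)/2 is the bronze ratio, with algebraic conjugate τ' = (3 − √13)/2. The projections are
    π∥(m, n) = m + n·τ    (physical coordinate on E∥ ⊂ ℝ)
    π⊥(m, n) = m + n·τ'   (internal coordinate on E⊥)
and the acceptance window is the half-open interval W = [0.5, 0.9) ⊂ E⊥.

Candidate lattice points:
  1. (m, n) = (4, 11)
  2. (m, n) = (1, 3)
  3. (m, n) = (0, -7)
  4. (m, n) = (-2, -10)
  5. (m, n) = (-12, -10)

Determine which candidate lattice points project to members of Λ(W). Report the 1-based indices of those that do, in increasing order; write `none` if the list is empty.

1

Numerically τ ≈ 3.302776 and τ' = −1/τ ≈ -0.302776.
candidate 1: (m,n)=(4,11) → π∥ = 4+11·τ ≈ 40.330532, π⊥ = 4+11·τ' ≈ 0.669468 ∈ [0.5, 0.9) ⇒ IN Λ
candidate 2: (m,n)=(1,3) → π∥ = 1+3·τ ≈ 10.908327, π⊥ = 1+3·τ' ≈ 0.091673 ∉ [0.5, 0.9) ⇒ out
candidate 3: (m,n)=(0,-7) → π∥ = 0-7·τ ≈ -23.119429, π⊥ = 0-7·τ' ≈ 2.119429 ∉ [0.5, 0.9) ⇒ out
candidate 4: (m,n)=(-2,-10) → π∥ = -2-10·τ ≈ -35.027756, π⊥ = -2-10·τ' ≈ 1.027756 ∉ [0.5, 0.9) ⇒ out
candidate 5: (m,n)=(-12,-10) → π∥ = -12-10·τ ≈ -45.027756, π⊥ = -12-10·τ' ≈ -8.972244 ∉ [0.5, 0.9) ⇒ out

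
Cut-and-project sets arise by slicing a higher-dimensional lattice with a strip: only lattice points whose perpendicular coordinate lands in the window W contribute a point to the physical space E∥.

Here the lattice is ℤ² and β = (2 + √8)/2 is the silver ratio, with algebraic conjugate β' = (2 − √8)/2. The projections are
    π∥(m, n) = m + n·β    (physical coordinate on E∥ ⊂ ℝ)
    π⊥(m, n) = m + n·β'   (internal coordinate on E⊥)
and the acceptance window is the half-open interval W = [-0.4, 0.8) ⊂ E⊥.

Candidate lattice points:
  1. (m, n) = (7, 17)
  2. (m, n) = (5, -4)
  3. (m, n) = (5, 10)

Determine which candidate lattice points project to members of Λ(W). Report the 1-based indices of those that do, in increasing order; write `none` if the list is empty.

1

β' = (2−√8)/2 ≈ -0.4142.
candidate 1: (m,n)=(7,17) → π∥ = 7+17·β ≈ 48.0416, π⊥ = 7+17·β' ≈ -0.0416 ∈ [-0.4, 0.8) ⇒ IN Λ
candidate 2: (m,n)=(5,-4) → π∥ = 5-4·β ≈ -4.6569, π⊥ = 5-4·β' ≈ 6.6569 ∉ [-0.4, 0.8) ⇒ out
candidate 3: (m,n)=(5,10) → π∥ = 5+10·β ≈ 29.1421, π⊥ = 5+10·β' ≈ 0.8579 ∉ [-0.4, 0.8) ⇒ out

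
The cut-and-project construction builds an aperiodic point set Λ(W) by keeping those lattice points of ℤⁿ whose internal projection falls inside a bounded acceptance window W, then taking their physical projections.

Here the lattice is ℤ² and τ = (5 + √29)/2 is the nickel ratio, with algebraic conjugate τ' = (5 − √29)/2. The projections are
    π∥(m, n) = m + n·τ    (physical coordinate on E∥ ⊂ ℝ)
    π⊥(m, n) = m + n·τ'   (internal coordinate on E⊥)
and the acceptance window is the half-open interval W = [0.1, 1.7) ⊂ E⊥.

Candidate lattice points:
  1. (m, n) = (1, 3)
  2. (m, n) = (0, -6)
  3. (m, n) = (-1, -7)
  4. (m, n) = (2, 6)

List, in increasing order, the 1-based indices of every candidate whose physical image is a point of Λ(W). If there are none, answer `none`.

1, 2, 3, 4

Numerically τ ≈ 5.1926 and τ' = −1/τ ≈ -0.1926.
[1] lift (1,3): star map gives 0.4223; window check 0.1 ≤ 0.4223 < 1.7 is true → IN Λ
[2] lift (0,-6): star map gives 1.1555; window check 0.1 ≤ 1.1555 < 1.7 is true → IN Λ
[3] lift (-1,-7): star map gives 0.3481; window check 0.1 ≤ 0.3481 < 1.7 is true → IN Λ
[4] lift (2,6): star map gives 0.8445; window check 0.1 ≤ 0.8445 < 1.7 is true → IN Λ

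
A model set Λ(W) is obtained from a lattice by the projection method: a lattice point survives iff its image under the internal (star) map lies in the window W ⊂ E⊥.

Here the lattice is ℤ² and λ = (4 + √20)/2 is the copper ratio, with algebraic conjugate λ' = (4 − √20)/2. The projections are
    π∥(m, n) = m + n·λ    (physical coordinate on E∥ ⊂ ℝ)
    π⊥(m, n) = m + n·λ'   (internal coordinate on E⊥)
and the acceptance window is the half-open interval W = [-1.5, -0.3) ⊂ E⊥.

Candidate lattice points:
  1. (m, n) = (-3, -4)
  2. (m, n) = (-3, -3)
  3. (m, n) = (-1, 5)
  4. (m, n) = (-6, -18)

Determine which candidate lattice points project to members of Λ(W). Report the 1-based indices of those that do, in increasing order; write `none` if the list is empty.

none

Compute λ' = (4−√20)/2 = -0.23607, so π⊥(m,n) = m -0.23607·n.
#1 (-3,-4): internal coord -3 + (-4)·λ' = -2.05573; -2.05573 ∉ [-1.5, -0.3) → out
#2 (-3,-3): internal coord -3 + (-3)·λ' = -2.29180; -2.29180 ∉ [-1.5, -0.3) → out
#3 (-1,5): internal coord -1 + (5)·λ' = -2.18034; -2.18034 ∉ [-1.5, -0.3) → out
#4 (-6,-18): internal coord -6 + (-18)·λ' = -1.75078; -1.75078 ∉ [-1.5, -0.3) → out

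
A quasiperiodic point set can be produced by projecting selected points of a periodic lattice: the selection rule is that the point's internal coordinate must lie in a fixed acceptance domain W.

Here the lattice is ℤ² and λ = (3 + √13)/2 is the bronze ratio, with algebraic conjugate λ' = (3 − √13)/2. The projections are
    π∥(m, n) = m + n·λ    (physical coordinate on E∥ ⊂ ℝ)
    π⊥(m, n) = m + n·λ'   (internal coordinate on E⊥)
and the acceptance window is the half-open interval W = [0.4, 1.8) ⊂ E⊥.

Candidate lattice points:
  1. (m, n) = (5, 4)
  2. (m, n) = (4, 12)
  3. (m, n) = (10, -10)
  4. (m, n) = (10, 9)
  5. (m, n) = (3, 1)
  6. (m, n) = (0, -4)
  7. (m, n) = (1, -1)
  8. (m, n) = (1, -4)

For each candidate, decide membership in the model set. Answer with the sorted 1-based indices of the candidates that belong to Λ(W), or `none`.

6, 7

Compute λ' = (3−√13)/2 = -0.30278, so π⊥(m,n) = m -0.30278·n.
#1 (5,4): internal coord 5 + (4)·λ' = +3.78890; +3.78890 ∉ [0.4, 1.8) → out
#2 (4,12): internal coord 4 + (12)·λ' = +0.36669; +0.36669 ∉ [0.4, 1.8) → out
#3 (10,-10): internal coord 10 + (-10)·λ' = +13.02776; +13.02776 ∉ [0.4, 1.8) → out
#4 (10,9): internal coord 10 + (9)·λ' = +7.27502; +7.27502 ∉ [0.4, 1.8) → out
#5 (3,1): internal coord 3 + (1)·λ' = +2.69722; +2.69722 ∉ [0.4, 1.8) → out
#6 (0,-4): internal coord 0 + (-4)·λ' = +1.21110; +1.21110 ∈ [0.4, 1.8) → IN Λ
#7 (1,-1): internal coord 1 + (-1)·λ' = +1.30278; +1.30278 ∈ [0.4, 1.8) → IN Λ
#8 (1,-4): internal coord 1 + (-4)·λ' = +2.21110; +2.21110 ∉ [0.4, 1.8) → out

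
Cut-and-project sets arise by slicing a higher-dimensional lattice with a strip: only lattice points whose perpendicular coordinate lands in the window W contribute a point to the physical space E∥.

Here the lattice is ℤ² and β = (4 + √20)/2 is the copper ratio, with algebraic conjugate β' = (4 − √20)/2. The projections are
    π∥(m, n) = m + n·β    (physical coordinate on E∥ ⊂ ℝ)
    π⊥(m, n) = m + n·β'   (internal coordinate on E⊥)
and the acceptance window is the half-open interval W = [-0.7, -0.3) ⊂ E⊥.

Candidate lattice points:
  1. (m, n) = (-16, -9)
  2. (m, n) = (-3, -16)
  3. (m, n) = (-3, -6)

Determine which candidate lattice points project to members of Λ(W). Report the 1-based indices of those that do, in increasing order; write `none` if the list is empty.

Numerically β ≈ 4.236068 and β' = −1/β ≈ -0.236068.
#1 (-16,-9): internal coord -16 + (-9)·β' = -13.875388; -13.875388 ∉ [-0.7, -0.3) → out
#2 (-3,-16): internal coord -3 + (-16)·β' = +0.777088; +0.777088 ∉ [-0.7, -0.3) → out
#3 (-3,-6): internal coord -3 + (-6)·β' = -1.583592; -1.583592 ∉ [-0.7, -0.3) → out

none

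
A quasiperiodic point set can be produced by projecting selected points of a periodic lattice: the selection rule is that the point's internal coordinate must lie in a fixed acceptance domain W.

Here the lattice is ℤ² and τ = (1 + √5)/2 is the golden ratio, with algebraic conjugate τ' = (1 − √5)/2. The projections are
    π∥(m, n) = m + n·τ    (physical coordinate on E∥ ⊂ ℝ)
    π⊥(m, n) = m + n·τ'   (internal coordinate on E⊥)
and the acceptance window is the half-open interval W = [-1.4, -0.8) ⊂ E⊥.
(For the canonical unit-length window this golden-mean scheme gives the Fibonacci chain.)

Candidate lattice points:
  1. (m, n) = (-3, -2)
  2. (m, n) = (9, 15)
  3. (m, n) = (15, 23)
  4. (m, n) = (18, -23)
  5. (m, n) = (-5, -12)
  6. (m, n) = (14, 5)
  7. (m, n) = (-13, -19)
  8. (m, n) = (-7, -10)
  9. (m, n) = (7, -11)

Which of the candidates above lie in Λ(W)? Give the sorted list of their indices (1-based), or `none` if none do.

7, 8

τ' = (1−√5)/2 ≈ -0.61803.
candidate 1: (m,n)=(-3,-2) → π∥ = -3-2·τ ≈ -6.23607, π⊥ = -3-2·τ' ≈ -1.76393 ∉ [-1.4, -0.8) ⇒ out
candidate 2: (m,n)=(9,15) → π∥ = 9+15·τ ≈ 33.27051, π⊥ = 9+15·τ' ≈ -0.27051 ∉ [-1.4, -0.8) ⇒ out
candidate 3: (m,n)=(15,23) → π∥ = 15+23·τ ≈ 52.21478, π⊥ = 15+23·τ' ≈ 0.78522 ∉ [-1.4, -0.8) ⇒ out
candidate 4: (m,n)=(18,-23) → π∥ = 18-23·τ ≈ -19.21478, π⊥ = 18-23·τ' ≈ 32.21478 ∉ [-1.4, -0.8) ⇒ out
candidate 5: (m,n)=(-5,-12) → π∥ = -5-12·τ ≈ -24.41641, π⊥ = -5-12·τ' ≈ 2.41641 ∉ [-1.4, -0.8) ⇒ out
candidate 6: (m,n)=(14,5) → π∥ = 14+5·τ ≈ 22.09017, π⊥ = 14+5·τ' ≈ 10.90983 ∉ [-1.4, -0.8) ⇒ out
candidate 7: (m,n)=(-13,-19) → π∥ = -13-19·τ ≈ -43.74265, π⊥ = -13-19·τ' ≈ -1.25735 ∈ [-1.4, -0.8) ⇒ IN Λ
candidate 8: (m,n)=(-7,-10) → π∥ = -7-10·τ ≈ -23.18034, π⊥ = -7-10·τ' ≈ -0.81966 ∈ [-1.4, -0.8) ⇒ IN Λ
candidate 9: (m,n)=(7,-11) → π∥ = 7-11·τ ≈ -10.79837, π⊥ = 7-11·τ' ≈ 13.79837 ∉ [-1.4, -0.8) ⇒ out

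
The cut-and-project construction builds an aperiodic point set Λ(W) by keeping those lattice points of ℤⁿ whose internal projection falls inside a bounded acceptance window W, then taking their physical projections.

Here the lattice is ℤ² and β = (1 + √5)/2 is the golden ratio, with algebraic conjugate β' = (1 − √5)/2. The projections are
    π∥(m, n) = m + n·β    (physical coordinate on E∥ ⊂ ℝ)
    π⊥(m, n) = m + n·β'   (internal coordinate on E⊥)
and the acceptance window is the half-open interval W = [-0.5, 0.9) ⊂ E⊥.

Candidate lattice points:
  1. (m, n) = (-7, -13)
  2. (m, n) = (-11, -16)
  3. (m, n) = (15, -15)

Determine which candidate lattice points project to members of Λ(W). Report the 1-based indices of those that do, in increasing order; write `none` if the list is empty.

Numerically β ≈ 1.61803 and β' = −1/β ≈ -0.61803.
candidate 1: (m,n)=(-7,-13) → π∥ = -7-13·β ≈ -28.03444, π⊥ = -7-13·β' ≈ 1.03444 ∉ [-0.5, 0.9) ⇒ out
candidate 2: (m,n)=(-11,-16) → π∥ = -11-16·β ≈ -36.88854, π⊥ = -11-16·β' ≈ -1.11146 ∉ [-0.5, 0.9) ⇒ out
candidate 3: (m,n)=(15,-15) → π∥ = 15-15·β ≈ -9.27051, π⊥ = 15-15·β' ≈ 24.27051 ∉ [-0.5, 0.9) ⇒ out

none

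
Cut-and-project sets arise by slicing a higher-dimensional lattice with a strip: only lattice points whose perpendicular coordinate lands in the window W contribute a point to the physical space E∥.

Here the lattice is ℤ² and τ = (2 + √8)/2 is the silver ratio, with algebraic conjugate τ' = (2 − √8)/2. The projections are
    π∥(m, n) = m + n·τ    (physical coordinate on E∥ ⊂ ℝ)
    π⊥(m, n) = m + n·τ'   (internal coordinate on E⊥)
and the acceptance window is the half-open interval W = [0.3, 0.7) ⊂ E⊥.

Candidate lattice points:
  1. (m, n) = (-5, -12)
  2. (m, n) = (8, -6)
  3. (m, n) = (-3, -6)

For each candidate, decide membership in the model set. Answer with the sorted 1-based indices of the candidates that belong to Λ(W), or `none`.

none

Numerically τ ≈ 2.4142 and τ' = −1/τ ≈ -0.4142.
#1 (-5,-12): internal coord -5 + (-12)·τ' = -0.0294; -0.0294 ∉ [0.3, 0.7) → out
#2 (8,-6): internal coord 8 + (-6)·τ' = +10.4853; +10.4853 ∉ [0.3, 0.7) → out
#3 (-3,-6): internal coord -3 + (-6)·τ' = -0.5147; -0.5147 ∉ [0.3, 0.7) → out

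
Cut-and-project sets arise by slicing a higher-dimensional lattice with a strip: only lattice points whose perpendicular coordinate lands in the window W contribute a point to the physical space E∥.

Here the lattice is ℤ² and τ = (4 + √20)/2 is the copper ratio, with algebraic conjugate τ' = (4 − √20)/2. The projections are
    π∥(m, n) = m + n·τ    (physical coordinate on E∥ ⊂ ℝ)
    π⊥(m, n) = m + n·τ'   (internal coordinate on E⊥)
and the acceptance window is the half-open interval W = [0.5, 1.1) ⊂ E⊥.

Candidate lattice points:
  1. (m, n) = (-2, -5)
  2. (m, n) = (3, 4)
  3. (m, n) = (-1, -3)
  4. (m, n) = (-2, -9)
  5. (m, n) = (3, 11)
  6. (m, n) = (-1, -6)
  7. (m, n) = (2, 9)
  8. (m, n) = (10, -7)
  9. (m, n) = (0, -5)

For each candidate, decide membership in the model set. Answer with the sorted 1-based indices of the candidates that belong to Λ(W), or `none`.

none

τ' = (4−√20)/2 ≈ -0.2361.
candidate 1: (m,n)=(-2,-5) → π∥ = -2-5·τ ≈ -23.1803, π⊥ = -2-5·τ' ≈ -0.8197 ∉ [0.5, 1.1) ⇒ out
candidate 2: (m,n)=(3,4) → π∥ = 3+4·τ ≈ 19.9443, π⊥ = 3+4·τ' ≈ 2.0557 ∉ [0.5, 1.1) ⇒ out
candidate 3: (m,n)=(-1,-3) → π∥ = -1-3·τ ≈ -13.7082, π⊥ = -1-3·τ' ≈ -0.2918 ∉ [0.5, 1.1) ⇒ out
candidate 4: (m,n)=(-2,-9) → π∥ = -2-9·τ ≈ -40.1246, π⊥ = -2-9·τ' ≈ 0.1246 ∉ [0.5, 1.1) ⇒ out
candidate 5: (m,n)=(3,11) → π∥ = 3+11·τ ≈ 49.5967, π⊥ = 3+11·τ' ≈ 0.4033 ∉ [0.5, 1.1) ⇒ out
candidate 6: (m,n)=(-1,-6) → π∥ = -1-6·τ ≈ -26.4164, π⊥ = -1-6·τ' ≈ 0.4164 ∉ [0.5, 1.1) ⇒ out
candidate 7: (m,n)=(2,9) → π∥ = 2+9·τ ≈ 40.1246, π⊥ = 2+9·τ' ≈ -0.1246 ∉ [0.5, 1.1) ⇒ out
candidate 8: (m,n)=(10,-7) → π∥ = 10-7·τ ≈ -19.6525, π⊥ = 10-7·τ' ≈ 11.6525 ∉ [0.5, 1.1) ⇒ out
candidate 9: (m,n)=(0,-5) → π∥ = 0-5·τ ≈ -21.1803, π⊥ = 0-5·τ' ≈ 1.1803 ∉ [0.5, 1.1) ⇒ out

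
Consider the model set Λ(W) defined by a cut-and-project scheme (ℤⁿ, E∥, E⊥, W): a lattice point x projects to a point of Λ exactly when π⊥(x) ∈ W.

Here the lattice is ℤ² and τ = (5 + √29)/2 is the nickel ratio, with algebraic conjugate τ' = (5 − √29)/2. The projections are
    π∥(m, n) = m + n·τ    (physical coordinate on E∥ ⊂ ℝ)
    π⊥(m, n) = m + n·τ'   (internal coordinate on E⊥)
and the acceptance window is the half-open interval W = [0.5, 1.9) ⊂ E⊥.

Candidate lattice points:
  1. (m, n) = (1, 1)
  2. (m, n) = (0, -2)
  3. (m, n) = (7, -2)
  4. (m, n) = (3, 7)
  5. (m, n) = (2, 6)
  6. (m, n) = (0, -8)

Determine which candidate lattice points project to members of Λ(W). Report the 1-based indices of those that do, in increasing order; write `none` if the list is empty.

τ' = (5−√29)/2 ≈ -0.19258.
candidate 1: (m,n)=(1,1) → π∥ = 1+1·τ ≈ 6.19258, π⊥ = 1+1·τ' ≈ 0.80742 ∈ [0.5, 1.9) ⇒ IN Λ
candidate 2: (m,n)=(0,-2) → π∥ = 0-2·τ ≈ -10.38516, π⊥ = 0-2·τ' ≈ 0.38516 ∉ [0.5, 1.9) ⇒ out
candidate 3: (m,n)=(7,-2) → π∥ = 7-2·τ ≈ -3.38516, π⊥ = 7-2·τ' ≈ 7.38516 ∉ [0.5, 1.9) ⇒ out
candidate 4: (m,n)=(3,7) → π∥ = 3+7·τ ≈ 39.34808, π⊥ = 3+7·τ' ≈ 1.65192 ∈ [0.5, 1.9) ⇒ IN Λ
candidate 5: (m,n)=(2,6) → π∥ = 2+6·τ ≈ 33.15549, π⊥ = 2+6·τ' ≈ 0.84451 ∈ [0.5, 1.9) ⇒ IN Λ
candidate 6: (m,n)=(0,-8) → π∥ = 0-8·τ ≈ -41.54066, π⊥ = 0-8·τ' ≈ 1.54066 ∈ [0.5, 1.9) ⇒ IN Λ

1, 4, 5, 6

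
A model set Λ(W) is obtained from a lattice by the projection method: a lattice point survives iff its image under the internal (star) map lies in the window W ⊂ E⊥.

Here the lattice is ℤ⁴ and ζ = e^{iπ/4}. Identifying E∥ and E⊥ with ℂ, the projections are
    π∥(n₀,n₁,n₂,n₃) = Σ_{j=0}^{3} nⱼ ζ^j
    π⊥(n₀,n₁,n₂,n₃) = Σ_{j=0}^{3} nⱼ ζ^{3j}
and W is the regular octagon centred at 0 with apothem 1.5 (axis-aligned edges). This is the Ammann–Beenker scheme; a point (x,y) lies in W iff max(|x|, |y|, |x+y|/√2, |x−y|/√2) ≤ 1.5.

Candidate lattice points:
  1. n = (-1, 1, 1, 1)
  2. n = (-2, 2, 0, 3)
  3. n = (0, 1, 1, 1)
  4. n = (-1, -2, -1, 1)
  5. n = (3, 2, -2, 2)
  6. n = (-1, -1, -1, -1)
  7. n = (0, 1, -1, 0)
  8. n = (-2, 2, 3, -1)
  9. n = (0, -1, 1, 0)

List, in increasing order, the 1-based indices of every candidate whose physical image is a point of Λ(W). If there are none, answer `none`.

1, 3, 4, 6

Internal map: ζ^{3j} for j=0..3 gives (1,0), (−√2/2,√2/2), (0,−1), (√2/2,√2/2).
#1 (-1, 1, 1, 1): internal (-1.00000, 0.41421); octagon support 1.00000 vs apothem 1.5 → ∈ W
#2 (-2, 2, 0, 3): internal (-1.29289, 3.53553); octagon support 3.53553 vs apothem 1.5 → ∉ W
#3 (0, 1, 1, 1): internal (0.00000, 0.41421); octagon support 0.41421 vs apothem 1.5 → ∈ W
#4 (-1, -2, -1, 1): internal (1.12132, 0.29289); octagon support 1.12132 vs apothem 1.5 → ∈ W
#5 (3, 2, -2, 2): internal (3.00000, 4.82843); octagon support 5.53553 vs apothem 1.5 → ∉ W
#6 (-1, -1, -1, -1): internal (-1.00000, -0.41421); octagon support 1.00000 vs apothem 1.5 → ∈ W
#7 (0, 1, -1, 0): internal (-0.70711, 1.70711); octagon support 1.70711 vs apothem 1.5 → ∉ W
#8 (-2, 2, 3, -1): internal (-4.12132, -2.29289); octagon support 4.53553 vs apothem 1.5 → ∉ W
#9 (0, -1, 1, 0): internal (0.70711, -1.70711); octagon support 1.70711 vs apothem 1.5 → ∉ W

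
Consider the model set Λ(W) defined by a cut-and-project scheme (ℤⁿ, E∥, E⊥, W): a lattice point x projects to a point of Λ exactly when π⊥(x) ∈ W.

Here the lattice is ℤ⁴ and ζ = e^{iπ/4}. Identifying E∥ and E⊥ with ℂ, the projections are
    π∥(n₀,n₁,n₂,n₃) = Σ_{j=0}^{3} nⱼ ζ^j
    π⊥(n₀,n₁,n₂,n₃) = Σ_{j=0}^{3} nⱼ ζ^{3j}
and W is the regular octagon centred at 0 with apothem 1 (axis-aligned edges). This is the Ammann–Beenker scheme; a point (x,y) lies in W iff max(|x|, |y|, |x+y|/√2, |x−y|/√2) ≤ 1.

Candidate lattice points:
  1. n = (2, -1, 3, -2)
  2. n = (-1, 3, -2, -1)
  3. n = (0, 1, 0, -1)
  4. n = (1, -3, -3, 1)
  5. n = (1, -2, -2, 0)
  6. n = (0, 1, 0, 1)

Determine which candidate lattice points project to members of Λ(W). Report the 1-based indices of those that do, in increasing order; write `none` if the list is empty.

none

Internal map: ζ^{3j} for j=0..3 gives (1,0), (−√2/2,√2/2), (0,−1), (√2/2,√2/2).
candidate 1: n = (2, -1, 3, -2) → π⊥ ≈ (+1.29289, -5.12132); max(|x|,|y|,|x±y|/√2) = 5.12132 > 1 ⇒ ∉ W
candidate 2: n = (-1, 3, -2, -1) → π⊥ ≈ (-3.82843, +3.41421); max(|x|,|y|,|x±y|/√2) = 5.12132 > 1 ⇒ ∉ W
candidate 3: n = (0, 1, 0, -1) → π⊥ ≈ (-1.41421, +0.00000); max(|x|,|y|,|x±y|/√2) = 1.41421 > 1 ⇒ ∉ W
candidate 4: n = (1, -3, -3, 1) → π⊥ ≈ (+3.82843, +1.58579); max(|x|,|y|,|x±y|/√2) = 3.82843 > 1 ⇒ ∉ W
candidate 5: n = (1, -2, -2, 0) → π⊥ ≈ (+2.41421, +0.58579); max(|x|,|y|,|x±y|/√2) = 2.41421 > 1 ⇒ ∉ W
candidate 6: n = (0, 1, 0, 1) → π⊥ ≈ (+0.00000, +1.41421); max(|x|,|y|,|x±y|/√2) = 1.41421 > 1 ⇒ ∉ W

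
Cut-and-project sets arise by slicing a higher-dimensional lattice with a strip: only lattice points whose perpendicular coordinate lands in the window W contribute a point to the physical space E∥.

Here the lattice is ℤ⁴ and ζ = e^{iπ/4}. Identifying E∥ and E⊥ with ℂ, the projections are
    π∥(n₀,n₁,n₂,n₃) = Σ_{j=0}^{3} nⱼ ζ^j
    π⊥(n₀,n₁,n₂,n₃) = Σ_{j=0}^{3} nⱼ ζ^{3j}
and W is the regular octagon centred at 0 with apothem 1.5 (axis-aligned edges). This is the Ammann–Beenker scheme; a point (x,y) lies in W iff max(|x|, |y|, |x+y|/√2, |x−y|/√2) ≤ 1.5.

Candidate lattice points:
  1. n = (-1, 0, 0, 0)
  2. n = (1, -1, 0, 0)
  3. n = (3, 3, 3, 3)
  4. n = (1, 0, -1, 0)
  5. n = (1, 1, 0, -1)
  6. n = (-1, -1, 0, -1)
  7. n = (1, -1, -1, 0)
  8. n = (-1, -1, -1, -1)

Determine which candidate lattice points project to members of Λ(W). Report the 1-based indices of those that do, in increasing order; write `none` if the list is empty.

π⊥(n) = n₀ + n₁ζ³ + n₂ζ⁶ + n₃ζ⁹ where ζ = e^{iπ/4}.
candidate 1: n = (-1, 0, 0, 0) → π⊥ ≈ (-1.0000, +0.0000); max(|x|,|y|,|x±y|/√2) = 1.0000 ≤ 1.5 ⇒ ∈ W
candidate 2: n = (1, -1, 0, 0) → π⊥ ≈ (+1.7071, -0.7071); max(|x|,|y|,|x±y|/√2) = 1.7071 > 1.5 ⇒ ∉ W
candidate 3: n = (3, 3, 3, 3) → π⊥ ≈ (+3.0000, +1.2426); max(|x|,|y|,|x±y|/√2) = 3.0000 > 1.5 ⇒ ∉ W
candidate 4: n = (1, 0, -1, 0) → π⊥ ≈ (+1.0000, +1.0000); max(|x|,|y|,|x±y|/√2) = 1.4142 ≤ 1.5 ⇒ ∈ W
candidate 5: n = (1, 1, 0, -1) → π⊥ ≈ (-0.4142, +0.0000); max(|x|,|y|,|x±y|/√2) = 0.4142 ≤ 1.5 ⇒ ∈ W
candidate 6: n = (-1, -1, 0, -1) → π⊥ ≈ (-1.0000, -1.4142); max(|x|,|y|,|x±y|/√2) = 1.7071 > 1.5 ⇒ ∉ W
candidate 7: n = (1, -1, -1, 0) → π⊥ ≈ (+1.7071, +0.2929); max(|x|,|y|,|x±y|/√2) = 1.7071 > 1.5 ⇒ ∉ W
candidate 8: n = (-1, -1, -1, -1) → π⊥ ≈ (-1.0000, -0.4142); max(|x|,|y|,|x±y|/√2) = 1.0000 ≤ 1.5 ⇒ ∈ W

1, 4, 5, 8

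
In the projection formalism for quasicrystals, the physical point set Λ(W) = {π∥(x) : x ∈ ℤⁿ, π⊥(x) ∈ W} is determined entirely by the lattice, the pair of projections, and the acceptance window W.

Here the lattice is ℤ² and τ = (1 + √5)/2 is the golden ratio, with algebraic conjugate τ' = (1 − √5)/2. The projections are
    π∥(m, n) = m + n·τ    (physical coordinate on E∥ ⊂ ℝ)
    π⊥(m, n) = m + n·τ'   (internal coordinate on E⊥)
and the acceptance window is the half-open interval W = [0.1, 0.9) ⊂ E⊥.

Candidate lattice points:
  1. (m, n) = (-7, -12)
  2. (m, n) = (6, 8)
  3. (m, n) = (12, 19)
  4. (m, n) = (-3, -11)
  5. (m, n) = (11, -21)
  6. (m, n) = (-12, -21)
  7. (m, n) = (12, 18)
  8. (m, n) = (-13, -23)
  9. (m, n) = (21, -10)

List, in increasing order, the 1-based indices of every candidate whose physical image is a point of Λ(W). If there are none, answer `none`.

1, 3, 7

Numerically τ ≈ 1.61803 and τ' = −1/τ ≈ -0.61803.
#1 (-7,-12): internal coord -7 + (-12)·τ' = +0.41641; +0.41641 ∈ [0.1, 0.9) → IN Λ
#2 (6,8): internal coord 6 + (8)·τ' = +1.05573; +1.05573 ∉ [0.1, 0.9) → out
#3 (12,19): internal coord 12 + (19)·τ' = +0.25735; +0.25735 ∈ [0.1, 0.9) → IN Λ
#4 (-3,-11): internal coord -3 + (-11)·τ' = +3.79837; +3.79837 ∉ [0.1, 0.9) → out
#5 (11,-21): internal coord 11 + (-21)·τ' = +23.97871; +23.97871 ∉ [0.1, 0.9) → out
#6 (-12,-21): internal coord -12 + (-21)·τ' = +0.97871; +0.97871 ∉ [0.1, 0.9) → out
#7 (12,18): internal coord 12 + (18)·τ' = +0.87539; +0.87539 ∈ [0.1, 0.9) → IN Λ
#8 (-13,-23): internal coord -13 + (-23)·τ' = +1.21478; +1.21478 ∉ [0.1, 0.9) → out
#9 (21,-10): internal coord 21 + (-10)·τ' = +27.18034; +27.18034 ∉ [0.1, 0.9) → out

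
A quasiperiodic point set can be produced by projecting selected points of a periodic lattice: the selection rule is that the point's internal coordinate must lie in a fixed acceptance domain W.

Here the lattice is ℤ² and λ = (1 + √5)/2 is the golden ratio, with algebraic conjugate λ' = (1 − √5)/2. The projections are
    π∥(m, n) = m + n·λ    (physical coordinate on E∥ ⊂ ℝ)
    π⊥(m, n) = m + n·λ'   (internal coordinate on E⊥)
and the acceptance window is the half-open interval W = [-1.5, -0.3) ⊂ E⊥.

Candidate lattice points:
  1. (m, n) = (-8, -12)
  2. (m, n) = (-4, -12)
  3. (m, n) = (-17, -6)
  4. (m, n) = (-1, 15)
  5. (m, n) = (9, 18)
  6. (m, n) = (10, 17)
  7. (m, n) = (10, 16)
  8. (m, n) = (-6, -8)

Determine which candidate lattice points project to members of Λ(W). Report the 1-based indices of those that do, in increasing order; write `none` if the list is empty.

Compute λ' = (1−√5)/2 = -0.6180, so π⊥(m,n) = m -0.6180·n.
#1 (-8,-12): internal coord -8 + (-12)·λ' = -0.5836; -0.5836 ∈ [-1.5, -0.3) → IN Λ
#2 (-4,-12): internal coord -4 + (-12)·λ' = +3.4164; +3.4164 ∉ [-1.5, -0.3) → out
#3 (-17,-6): internal coord -17 + (-6)·λ' = -13.2918; -13.2918 ∉ [-1.5, -0.3) → out
#4 (-1,15): internal coord -1 + (15)·λ' = -10.2705; -10.2705 ∉ [-1.5, -0.3) → out
#5 (9,18): internal coord 9 + (18)·λ' = -2.1246; -2.1246 ∉ [-1.5, -0.3) → out
#6 (10,17): internal coord 10 + (17)·λ' = -0.5066; -0.5066 ∈ [-1.5, -0.3) → IN Λ
#7 (10,16): internal coord 10 + (16)·λ' = +0.1115; +0.1115 ∉ [-1.5, -0.3) → out
#8 (-6,-8): internal coord -6 + (-8)·λ' = -1.0557; -1.0557 ∈ [-1.5, -0.3) → IN Λ

1, 6, 8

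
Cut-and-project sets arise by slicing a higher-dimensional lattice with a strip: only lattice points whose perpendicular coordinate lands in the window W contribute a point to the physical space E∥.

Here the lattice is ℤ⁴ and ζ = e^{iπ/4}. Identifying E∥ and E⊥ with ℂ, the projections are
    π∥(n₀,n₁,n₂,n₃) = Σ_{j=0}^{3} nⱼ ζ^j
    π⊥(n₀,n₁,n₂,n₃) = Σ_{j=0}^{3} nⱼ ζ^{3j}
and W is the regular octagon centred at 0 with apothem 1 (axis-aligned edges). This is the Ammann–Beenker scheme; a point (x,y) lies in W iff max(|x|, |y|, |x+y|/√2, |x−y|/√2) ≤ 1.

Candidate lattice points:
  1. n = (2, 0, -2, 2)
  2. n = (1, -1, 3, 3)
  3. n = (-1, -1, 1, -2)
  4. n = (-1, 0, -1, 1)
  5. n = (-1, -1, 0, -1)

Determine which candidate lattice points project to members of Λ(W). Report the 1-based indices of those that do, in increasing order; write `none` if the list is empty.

With ζ = e^{iπ/4} the internal vectors are ζ^0,ζ^3,ζ^6,ζ^9.
candidate 1: n = (2, 0, -2, 2) → π⊥ ≈ (+3.414214, +3.414214); max(|x|,|y|,|x±y|/√2) = 4.828427 > 1 ⇒ ∉ W
candidate 2: n = (1, -1, 3, 3) → π⊥ ≈ (+3.828427, -1.585786); max(|x|,|y|,|x±y|/√2) = 3.828427 > 1 ⇒ ∉ W
candidate 3: n = (-1, -1, 1, -2) → π⊥ ≈ (-1.707107, -3.121320); max(|x|,|y|,|x±y|/√2) = 3.414214 > 1 ⇒ ∉ W
candidate 4: n = (-1, 0, -1, 1) → π⊥ ≈ (-0.292893, +1.707107); max(|x|,|y|,|x±y|/√2) = 1.707107 > 1 ⇒ ∉ W
candidate 5: n = (-1, -1, 0, -1) → π⊥ ≈ (-1.000000, -1.414214); max(|x|,|y|,|x±y|/√2) = 1.707107 > 1 ⇒ ∉ W

none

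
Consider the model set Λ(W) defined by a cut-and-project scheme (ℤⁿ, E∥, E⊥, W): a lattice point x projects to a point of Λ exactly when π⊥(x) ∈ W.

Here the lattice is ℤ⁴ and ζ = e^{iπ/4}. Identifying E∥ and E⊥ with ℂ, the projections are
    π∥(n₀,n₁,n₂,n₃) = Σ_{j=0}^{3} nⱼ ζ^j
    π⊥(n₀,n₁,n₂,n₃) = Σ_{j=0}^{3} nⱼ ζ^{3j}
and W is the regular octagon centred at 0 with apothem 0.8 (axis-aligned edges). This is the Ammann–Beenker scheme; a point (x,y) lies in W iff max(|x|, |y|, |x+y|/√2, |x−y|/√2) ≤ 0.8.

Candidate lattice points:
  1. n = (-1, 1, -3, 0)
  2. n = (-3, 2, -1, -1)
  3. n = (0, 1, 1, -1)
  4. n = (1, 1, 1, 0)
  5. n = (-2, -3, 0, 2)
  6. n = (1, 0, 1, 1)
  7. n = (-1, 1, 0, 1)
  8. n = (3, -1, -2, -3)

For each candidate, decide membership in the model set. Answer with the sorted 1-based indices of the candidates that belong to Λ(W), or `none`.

4

π⊥(n) = n₀ + n₁ζ³ + n₂ζ⁶ + n₃ζ⁹ where ζ = e^{iπ/4}.
candidate 1: n = (-1, 1, -3, 0) → π⊥ ≈ (-1.70711, +3.70711); max(|x|,|y|,|x±y|/√2) = 3.82843 > 0.8 ⇒ ∉ W
candidate 2: n = (-3, 2, -1, -1) → π⊥ ≈ (-5.12132, +1.70711); max(|x|,|y|,|x±y|/√2) = 5.12132 > 0.8 ⇒ ∉ W
candidate 3: n = (0, 1, 1, -1) → π⊥ ≈ (-1.41421, -1.00000); max(|x|,|y|,|x±y|/√2) = 1.70711 > 0.8 ⇒ ∉ W
candidate 4: n = (1, 1, 1, 0) → π⊥ ≈ (+0.29289, -0.29289); max(|x|,|y|,|x±y|/√2) = 0.41421 ≤ 0.8 ⇒ ∈ W
candidate 5: n = (-2, -3, 0, 2) → π⊥ ≈ (+1.53553, -0.70711); max(|x|,|y|,|x±y|/√2) = 1.58579 > 0.8 ⇒ ∉ W
candidate 6: n = (1, 0, 1, 1) → π⊥ ≈ (+1.70711, -0.29289); max(|x|,|y|,|x±y|/√2) = 1.70711 > 0.8 ⇒ ∉ W
candidate 7: n = (-1, 1, 0, 1) → π⊥ ≈ (-1.00000, +1.41421); max(|x|,|y|,|x±y|/√2) = 1.70711 > 0.8 ⇒ ∉ W
candidate 8: n = (3, -1, -2, -3) → π⊥ ≈ (+1.58579, -0.82843); max(|x|,|y|,|x±y|/√2) = 1.70711 > 0.8 ⇒ ∉ W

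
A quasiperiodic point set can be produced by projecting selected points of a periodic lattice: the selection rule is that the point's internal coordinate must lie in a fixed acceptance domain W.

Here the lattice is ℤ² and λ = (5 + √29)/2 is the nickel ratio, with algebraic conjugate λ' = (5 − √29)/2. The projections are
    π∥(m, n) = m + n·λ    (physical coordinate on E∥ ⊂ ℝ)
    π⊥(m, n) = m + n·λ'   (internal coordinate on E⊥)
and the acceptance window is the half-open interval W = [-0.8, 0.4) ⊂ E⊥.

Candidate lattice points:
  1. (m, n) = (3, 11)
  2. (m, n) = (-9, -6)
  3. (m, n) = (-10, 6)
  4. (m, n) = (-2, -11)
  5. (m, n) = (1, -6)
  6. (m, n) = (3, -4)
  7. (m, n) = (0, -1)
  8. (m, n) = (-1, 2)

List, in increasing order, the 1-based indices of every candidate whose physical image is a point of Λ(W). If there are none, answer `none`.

Numerically λ ≈ 5.19258 and λ' = −1/λ ≈ -0.19258.
candidate 1: (m,n)=(3,11) → π∥ = 3+11·λ ≈ 60.11841, π⊥ = 3+11·λ' ≈ 0.88159 ∉ [-0.8, 0.4) ⇒ out
candidate 2: (m,n)=(-9,-6) → π∥ = -9-6·λ ≈ -40.15549, π⊥ = -9-6·λ' ≈ -7.84451 ∉ [-0.8, 0.4) ⇒ out
candidate 3: (m,n)=(-10,6) → π∥ = -10+6·λ ≈ 21.15549, π⊥ = -10+6·λ' ≈ -11.15549 ∉ [-0.8, 0.4) ⇒ out
candidate 4: (m,n)=(-2,-11) → π∥ = -2-11·λ ≈ -59.11841, π⊥ = -2-11·λ' ≈ 0.11841 ∈ [-0.8, 0.4) ⇒ IN Λ
candidate 5: (m,n)=(1,-6) → π∥ = 1-6·λ ≈ -30.15549, π⊥ = 1-6·λ' ≈ 2.15549 ∉ [-0.8, 0.4) ⇒ out
candidate 6: (m,n)=(3,-4) → π∥ = 3-4·λ ≈ -17.77033, π⊥ = 3-4·λ' ≈ 3.77033 ∉ [-0.8, 0.4) ⇒ out
candidate 7: (m,n)=(0,-1) → π∥ = 0-1·λ ≈ -5.19258, π⊥ = 0-1·λ' ≈ 0.19258 ∈ [-0.8, 0.4) ⇒ IN Λ
candidate 8: (m,n)=(-1,2) → π∥ = -1+2·λ ≈ 9.38516, π⊥ = -1+2·λ' ≈ -1.38516 ∉ [-0.8, 0.4) ⇒ out

4, 7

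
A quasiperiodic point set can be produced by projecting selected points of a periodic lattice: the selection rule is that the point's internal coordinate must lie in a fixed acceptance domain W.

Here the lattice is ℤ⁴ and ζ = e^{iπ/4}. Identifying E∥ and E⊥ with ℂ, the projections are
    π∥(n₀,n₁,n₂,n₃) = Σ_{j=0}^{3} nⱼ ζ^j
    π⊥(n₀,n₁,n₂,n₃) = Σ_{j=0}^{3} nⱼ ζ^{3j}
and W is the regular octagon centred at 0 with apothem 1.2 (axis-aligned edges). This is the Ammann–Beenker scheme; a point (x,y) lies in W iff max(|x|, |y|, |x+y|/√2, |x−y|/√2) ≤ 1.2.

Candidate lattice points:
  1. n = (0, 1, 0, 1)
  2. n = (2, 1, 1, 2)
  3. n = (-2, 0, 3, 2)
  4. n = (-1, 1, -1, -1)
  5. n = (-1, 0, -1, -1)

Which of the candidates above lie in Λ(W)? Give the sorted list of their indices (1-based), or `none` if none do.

Internal map: ζ^{3j} for j=0..3 gives (1,0), (−√2/2,√2/2), (0,−1), (√2/2,√2/2).
candidate 1: n = (0, 1, 0, 1) → π⊥ ≈ (+0.0000, +1.4142); max(|x|,|y|,|x±y|/√2) = 1.4142 > 1.2 ⇒ ∉ W
candidate 2: n = (2, 1, 1, 2) → π⊥ ≈ (+2.7071, +1.1213); max(|x|,|y|,|x±y|/√2) = 2.7071 > 1.2 ⇒ ∉ W
candidate 3: n = (-2, 0, 3, 2) → π⊥ ≈ (-0.5858, -1.5858); max(|x|,|y|,|x±y|/√2) = 1.5858 > 1.2 ⇒ ∉ W
candidate 4: n = (-1, 1, -1, -1) → π⊥ ≈ (-2.4142, +1.0000); max(|x|,|y|,|x±y|/√2) = 2.4142 > 1.2 ⇒ ∉ W
candidate 5: n = (-1, 0, -1, -1) → π⊥ ≈ (-1.7071, +0.2929); max(|x|,|y|,|x±y|/√2) = 1.7071 > 1.2 ⇒ ∉ W

none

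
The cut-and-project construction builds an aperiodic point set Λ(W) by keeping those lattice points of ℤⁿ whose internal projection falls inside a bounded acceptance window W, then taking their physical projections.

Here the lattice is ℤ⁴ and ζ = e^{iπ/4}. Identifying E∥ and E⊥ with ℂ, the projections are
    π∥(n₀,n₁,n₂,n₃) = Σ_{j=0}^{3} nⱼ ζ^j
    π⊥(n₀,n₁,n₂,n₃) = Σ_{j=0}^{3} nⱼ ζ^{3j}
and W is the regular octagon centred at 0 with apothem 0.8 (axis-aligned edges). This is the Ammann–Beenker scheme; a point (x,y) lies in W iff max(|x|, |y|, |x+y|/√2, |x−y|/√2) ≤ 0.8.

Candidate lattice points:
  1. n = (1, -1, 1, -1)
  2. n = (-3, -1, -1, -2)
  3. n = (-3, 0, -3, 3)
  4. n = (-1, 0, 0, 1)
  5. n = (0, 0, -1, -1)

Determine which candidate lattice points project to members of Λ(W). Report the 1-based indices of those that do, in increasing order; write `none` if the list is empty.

π⊥(n) = n₀ + n₁ζ³ + n₂ζ⁶ + n₃ζ⁹ where ζ = e^{iπ/4}.
#1 (1, -1, 1, -1): internal (1.00000, -2.41421); octagon support 2.41421 vs apothem 0.8 → ∉ W
#2 (-3, -1, -1, -2): internal (-3.70711, -1.12132); octagon support 3.70711 vs apothem 0.8 → ∉ W
#3 (-3, 0, -3, 3): internal (-0.87868, 5.12132); octagon support 5.12132 vs apothem 0.8 → ∉ W
#4 (-1, 0, 0, 1): internal (-0.29289, 0.70711); octagon support 0.70711 vs apothem 0.8 → ∈ W
#5 (0, 0, -1, -1): internal (-0.70711, 0.29289); octagon support 0.70711 vs apothem 0.8 → ∈ W

4, 5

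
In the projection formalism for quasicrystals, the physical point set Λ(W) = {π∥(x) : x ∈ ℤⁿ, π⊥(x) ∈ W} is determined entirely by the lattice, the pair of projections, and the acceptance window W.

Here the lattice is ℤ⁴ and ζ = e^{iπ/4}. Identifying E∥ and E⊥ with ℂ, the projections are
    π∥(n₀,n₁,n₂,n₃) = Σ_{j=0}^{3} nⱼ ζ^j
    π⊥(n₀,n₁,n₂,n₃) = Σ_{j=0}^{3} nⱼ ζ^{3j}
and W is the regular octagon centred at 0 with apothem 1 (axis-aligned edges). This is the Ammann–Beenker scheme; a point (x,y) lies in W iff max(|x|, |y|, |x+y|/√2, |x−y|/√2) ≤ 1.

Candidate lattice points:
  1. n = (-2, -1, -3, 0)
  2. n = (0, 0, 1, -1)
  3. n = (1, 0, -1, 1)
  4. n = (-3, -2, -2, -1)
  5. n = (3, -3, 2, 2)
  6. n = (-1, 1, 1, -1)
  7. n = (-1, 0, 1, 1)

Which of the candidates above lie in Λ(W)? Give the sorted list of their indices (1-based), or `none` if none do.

7

With ζ = e^{iπ/4} the internal vectors are ζ^0,ζ^3,ζ^6,ζ^9.
#1 (-2, -1, -3, 0): internal (-1.292893, 2.292893); octagon support 2.535534 vs apothem 1 → ∉ W
#2 (0, 0, 1, -1): internal (-0.707107, -1.707107); octagon support 1.707107 vs apothem 1 → ∉ W
#3 (1, 0, -1, 1): internal (1.707107, 1.707107); octagon support 2.414214 vs apothem 1 → ∉ W
#4 (-3, -2, -2, -1): internal (-2.292893, -0.121320); octagon support 2.292893 vs apothem 1 → ∉ W
#5 (3, -3, 2, 2): internal (6.535534, -2.707107); octagon support 6.535534 vs apothem 1 → ∉ W
#6 (-1, 1, 1, -1): internal (-2.414214, -1.000000); octagon support 2.414214 vs apothem 1 → ∉ W
#7 (-1, 0, 1, 1): internal (-0.292893, -0.292893); octagon support 0.414214 vs apothem 1 → ∈ W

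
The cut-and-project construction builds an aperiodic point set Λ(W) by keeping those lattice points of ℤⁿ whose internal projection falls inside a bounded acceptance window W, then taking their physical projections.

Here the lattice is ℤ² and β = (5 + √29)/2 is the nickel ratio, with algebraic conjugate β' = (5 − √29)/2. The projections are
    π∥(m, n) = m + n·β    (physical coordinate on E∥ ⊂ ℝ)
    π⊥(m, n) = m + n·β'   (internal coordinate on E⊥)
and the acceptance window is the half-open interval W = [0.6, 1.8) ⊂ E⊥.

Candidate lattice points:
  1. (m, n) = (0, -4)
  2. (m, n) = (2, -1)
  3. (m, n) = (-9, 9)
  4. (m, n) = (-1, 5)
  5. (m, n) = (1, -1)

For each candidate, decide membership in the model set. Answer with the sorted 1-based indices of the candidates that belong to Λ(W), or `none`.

1, 5

Compute β' = (5−√29)/2 = -0.192582, so π⊥(m,n) = m -0.192582·n.
[1] lift (0,-4): star map gives 0.770330; window check 0.6 ≤ 0.770330 < 1.8 is true → IN Λ
[2] lift (2,-1): star map gives 2.192582; window check 0.6 ≤ 2.192582 < 1.8 is false → out
[3] lift (-9,9): star map gives -10.733242; window check 0.6 ≤ -10.733242 < 1.8 is false → out
[4] lift (-1,5): star map gives -1.962912; window check 0.6 ≤ -1.962912 < 1.8 is false → out
[5] lift (1,-1): star map gives 1.192582; window check 0.6 ≤ 1.192582 < 1.8 is true → IN Λ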